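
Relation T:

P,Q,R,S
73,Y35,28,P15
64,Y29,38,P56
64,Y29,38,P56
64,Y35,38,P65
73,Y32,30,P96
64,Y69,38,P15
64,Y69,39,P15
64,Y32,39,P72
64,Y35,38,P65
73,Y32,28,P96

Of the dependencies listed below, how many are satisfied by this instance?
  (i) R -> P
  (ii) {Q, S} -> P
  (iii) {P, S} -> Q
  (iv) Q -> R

(i) R -> P: every LHS value maps to a single RHS value — holds.
(ii) {Q, S} -> P: every LHS value maps to a single RHS value — holds.
(iii) {P, S} -> Q: every LHS value maps to a single RHS value — holds.
(iv) Q -> R: Q=Y35: 3 rows → R takes values {28, 38} — violation; Q=Y32: 3 rows → R takes values {30, 39, 28} — violation; Q=Y69: 2 rows → R takes values {38, 39} — violation — fails.
3 of the 4 dependencies hold.

3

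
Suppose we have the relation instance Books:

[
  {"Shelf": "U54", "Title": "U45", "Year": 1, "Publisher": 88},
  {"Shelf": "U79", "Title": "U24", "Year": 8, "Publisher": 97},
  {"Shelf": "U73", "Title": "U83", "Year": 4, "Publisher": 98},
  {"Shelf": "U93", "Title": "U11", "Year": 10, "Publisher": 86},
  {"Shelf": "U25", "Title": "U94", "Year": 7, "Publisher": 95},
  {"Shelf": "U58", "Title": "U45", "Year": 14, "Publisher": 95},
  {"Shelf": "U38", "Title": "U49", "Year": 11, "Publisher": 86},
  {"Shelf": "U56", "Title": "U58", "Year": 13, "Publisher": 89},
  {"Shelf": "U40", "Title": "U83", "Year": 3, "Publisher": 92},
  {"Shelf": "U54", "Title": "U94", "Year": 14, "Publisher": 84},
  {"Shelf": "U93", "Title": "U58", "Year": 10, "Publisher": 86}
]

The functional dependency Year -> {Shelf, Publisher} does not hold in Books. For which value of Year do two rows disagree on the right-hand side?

Year=1: 1 row → {Shelf,Publisher} = (U54, 88) ✓
Year=8: 1 row → {Shelf,Publisher} = (U79, 97) ✓
Year=4: 1 row → {Shelf,Publisher} = (U73, 98) ✓
Year=10: 2 rows → {Shelf,Publisher} = (U93, 86), (U93, 86) ✓
Year=7: 1 row → {Shelf,Publisher} = (U25, 95) ✓
Year=14: 2 rows → {Shelf,Publisher} takes values {(U58, 95), (U54, 84)} — violation
Year=11: 1 row → {Shelf,Publisher} = (U38, 86) ✓
Year=13: 1 row → {Shelf,Publisher} = (U56, 89) ✓
Year=3: 1 row → {Shelf,Publisher} = (U40, 92) ✓
The only Year value with inconsistent RHS is Year=14.

14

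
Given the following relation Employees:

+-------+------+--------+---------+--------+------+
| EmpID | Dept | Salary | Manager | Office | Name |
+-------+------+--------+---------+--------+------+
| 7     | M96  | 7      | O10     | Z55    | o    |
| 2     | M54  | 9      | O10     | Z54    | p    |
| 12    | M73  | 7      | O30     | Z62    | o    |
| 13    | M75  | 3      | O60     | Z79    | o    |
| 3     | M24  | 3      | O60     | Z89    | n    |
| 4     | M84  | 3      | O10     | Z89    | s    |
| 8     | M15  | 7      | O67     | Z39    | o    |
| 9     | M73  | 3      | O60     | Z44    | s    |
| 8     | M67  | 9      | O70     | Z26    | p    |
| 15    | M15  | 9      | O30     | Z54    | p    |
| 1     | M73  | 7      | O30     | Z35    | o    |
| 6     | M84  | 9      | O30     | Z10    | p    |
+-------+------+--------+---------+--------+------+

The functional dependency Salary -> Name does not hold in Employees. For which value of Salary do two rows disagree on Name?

3

Salary=7: 4 rows → Name = o, o, o, o ✓
Salary=9: 4 rows → Name = p, p, p, p ✓
Salary=3: 4 rows → Name takes values {o, n, s} — violation
The only Salary value with inconsistent Name is Salary=3.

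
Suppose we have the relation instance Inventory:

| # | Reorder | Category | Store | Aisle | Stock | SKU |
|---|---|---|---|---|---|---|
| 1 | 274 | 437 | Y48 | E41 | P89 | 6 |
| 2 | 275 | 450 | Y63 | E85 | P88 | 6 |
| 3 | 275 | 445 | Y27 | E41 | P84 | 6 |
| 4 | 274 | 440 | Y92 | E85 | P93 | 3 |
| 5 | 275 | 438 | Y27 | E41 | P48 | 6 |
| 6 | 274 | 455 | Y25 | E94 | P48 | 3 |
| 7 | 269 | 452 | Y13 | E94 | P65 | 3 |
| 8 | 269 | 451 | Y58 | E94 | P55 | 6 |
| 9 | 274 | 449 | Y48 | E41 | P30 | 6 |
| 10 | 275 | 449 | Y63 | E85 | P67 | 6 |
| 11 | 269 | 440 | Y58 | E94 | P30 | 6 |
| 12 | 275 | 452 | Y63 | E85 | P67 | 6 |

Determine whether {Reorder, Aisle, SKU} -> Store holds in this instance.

(Reorder=274, Aisle=E41, SKU=6): rows 1, 9 → Store = Y48, Y48 ✓
(Reorder=275, Aisle=E85, SKU=6): rows 2, 10, 12 → Store = Y63, Y63, Y63 ✓
(Reorder=275, Aisle=E41, SKU=6): rows 3, 5 → Store = Y27, Y27 ✓
(Reorder=274, Aisle=E85, SKU=3): row 4 → Store = Y92 ✓
(Reorder=274, Aisle=E94, SKU=3): row 6 → Store = Y25 ✓
(Reorder=269, Aisle=E94, SKU=3): row 7 → Store = Y13 ✓
(Reorder=269, Aisle=E94, SKU=6): rows 8, 11 → Store = Y58, Y58 ✓
Every {Reorder, Aisle, SKU} value is associated with a single Store value, so {Reorder, Aisle, SKU} -> Store holds.

Yes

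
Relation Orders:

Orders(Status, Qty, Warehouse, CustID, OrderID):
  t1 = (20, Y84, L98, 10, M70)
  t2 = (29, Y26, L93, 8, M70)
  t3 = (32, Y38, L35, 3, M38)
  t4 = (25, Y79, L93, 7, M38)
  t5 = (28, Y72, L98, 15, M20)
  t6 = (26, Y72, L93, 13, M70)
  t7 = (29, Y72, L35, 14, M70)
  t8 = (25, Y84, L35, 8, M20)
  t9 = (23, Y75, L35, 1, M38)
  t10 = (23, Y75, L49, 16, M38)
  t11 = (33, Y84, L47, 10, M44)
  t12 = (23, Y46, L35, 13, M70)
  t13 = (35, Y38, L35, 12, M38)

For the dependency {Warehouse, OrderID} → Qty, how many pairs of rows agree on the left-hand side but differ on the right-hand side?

4

(Warehouse=L93, OrderID=M70): violating pairs (2,6) — 1 pair.
(Warehouse=L35, OrderID=M38): violating pairs (3,9), (9,13) — 2 pairs.
(Warehouse=L35, OrderID=M70): violating pairs (7,12) — 1 pair.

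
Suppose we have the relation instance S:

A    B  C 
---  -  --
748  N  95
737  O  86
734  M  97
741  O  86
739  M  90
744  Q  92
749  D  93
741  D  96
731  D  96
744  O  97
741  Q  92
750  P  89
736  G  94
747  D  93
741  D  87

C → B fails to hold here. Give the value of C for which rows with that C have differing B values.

97

C=95: 1 row → B = N ✓
C=86: 2 rows → B = O, O ✓
C=97: 2 rows → B takes values {M, O} — violation
C=90: 1 row → B = M ✓
C=92: 2 rows → B = Q, Q ✓
C=93: 2 rows → B = D, D ✓
C=96: 2 rows → B = D, D ✓
C=89: 1 row → B = P ✓
C=94: 1 row → B = G ✓
C=87: 1 row → B = D ✓
The only C value with inconsistent B is C=97.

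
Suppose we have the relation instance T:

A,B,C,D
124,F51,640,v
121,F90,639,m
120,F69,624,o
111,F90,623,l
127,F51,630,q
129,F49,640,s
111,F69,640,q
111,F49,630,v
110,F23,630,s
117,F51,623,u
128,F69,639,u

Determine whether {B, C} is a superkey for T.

Yes

All 11 rows have distinct {B, C} values, so {B, C} → (all attributes) holds and {B, C} is a superkey.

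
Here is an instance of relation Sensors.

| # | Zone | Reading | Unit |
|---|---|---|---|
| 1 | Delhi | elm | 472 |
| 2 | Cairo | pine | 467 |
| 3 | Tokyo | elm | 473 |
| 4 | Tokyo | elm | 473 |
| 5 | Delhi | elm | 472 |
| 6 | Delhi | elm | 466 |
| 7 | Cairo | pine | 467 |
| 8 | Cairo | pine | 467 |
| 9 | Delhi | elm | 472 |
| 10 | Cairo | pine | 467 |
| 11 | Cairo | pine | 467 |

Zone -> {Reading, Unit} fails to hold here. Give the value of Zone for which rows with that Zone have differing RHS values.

Zone=Delhi: rows 1, 5, 6, 9 → {Reading,Unit} takes values {(elm, 472), (elm, 466)} — violation
Zone=Cairo: rows 2, 7, 8, 10, 11 → {Reading,Unit} = (pine, 467), (pine, 467), (pine, 467), (pine, 467), (pine, 467) ✓
Zone=Tokyo: rows 3, 4 → {Reading,Unit} = (elm, 473), (elm, 473) ✓
The only Zone value with inconsistent RHS is Zone=Delhi.

Delhi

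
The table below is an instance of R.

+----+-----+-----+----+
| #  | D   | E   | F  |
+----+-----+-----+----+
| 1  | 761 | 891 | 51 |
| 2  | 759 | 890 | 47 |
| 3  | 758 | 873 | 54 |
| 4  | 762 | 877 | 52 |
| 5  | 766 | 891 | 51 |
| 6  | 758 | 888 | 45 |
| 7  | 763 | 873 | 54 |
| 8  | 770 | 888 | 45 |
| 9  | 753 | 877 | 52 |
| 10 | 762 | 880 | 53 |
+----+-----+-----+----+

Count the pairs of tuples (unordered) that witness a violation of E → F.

E=891: all 2 rows agree on F — 0 pairs.
E=873: all 2 rows agree on F — 0 pairs.
E=877: all 2 rows agree on F — 0 pairs.
E=888: all 2 rows agree on F — 0 pairs.

0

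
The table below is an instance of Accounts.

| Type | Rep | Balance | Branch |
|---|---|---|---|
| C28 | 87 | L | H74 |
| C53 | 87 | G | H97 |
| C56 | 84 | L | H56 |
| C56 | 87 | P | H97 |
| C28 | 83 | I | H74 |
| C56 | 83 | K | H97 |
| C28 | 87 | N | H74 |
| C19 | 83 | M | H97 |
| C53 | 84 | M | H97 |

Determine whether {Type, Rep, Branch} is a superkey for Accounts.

Two distinct rows share (Type=C28, Rep=87, Branch=H74), so {Type, Rep, Branch} does not determine every attribute — not a superkey.

No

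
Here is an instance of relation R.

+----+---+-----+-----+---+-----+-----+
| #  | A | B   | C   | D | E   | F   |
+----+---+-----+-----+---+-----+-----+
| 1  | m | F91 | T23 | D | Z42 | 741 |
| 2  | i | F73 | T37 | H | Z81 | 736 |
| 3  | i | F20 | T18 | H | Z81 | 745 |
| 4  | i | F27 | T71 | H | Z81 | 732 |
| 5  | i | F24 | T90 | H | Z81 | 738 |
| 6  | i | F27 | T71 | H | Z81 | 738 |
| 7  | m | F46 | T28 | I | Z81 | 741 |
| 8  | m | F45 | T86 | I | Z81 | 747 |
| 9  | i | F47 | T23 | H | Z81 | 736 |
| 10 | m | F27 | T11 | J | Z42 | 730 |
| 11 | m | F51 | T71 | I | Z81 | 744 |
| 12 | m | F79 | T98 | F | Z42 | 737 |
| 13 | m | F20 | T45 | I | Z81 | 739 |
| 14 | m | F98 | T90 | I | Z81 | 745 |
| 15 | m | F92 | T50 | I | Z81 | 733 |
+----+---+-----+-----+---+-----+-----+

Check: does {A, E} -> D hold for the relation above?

(A=m, E=Z42): rows 1, 10, 12 → D takes values {D, J, F} — violation
(A=i, E=Z81): rows 2, 3, 4, 5, 6, 9 → D = H, H, H, H, H, H ✓
(A=m, E=Z81): rows 7, 8, 11, 13, 14, 15 → D = I, I, I, I, I, I ✓
Two rows agree on {A, E} but differ on D, so {A, E} -> D does not hold.

No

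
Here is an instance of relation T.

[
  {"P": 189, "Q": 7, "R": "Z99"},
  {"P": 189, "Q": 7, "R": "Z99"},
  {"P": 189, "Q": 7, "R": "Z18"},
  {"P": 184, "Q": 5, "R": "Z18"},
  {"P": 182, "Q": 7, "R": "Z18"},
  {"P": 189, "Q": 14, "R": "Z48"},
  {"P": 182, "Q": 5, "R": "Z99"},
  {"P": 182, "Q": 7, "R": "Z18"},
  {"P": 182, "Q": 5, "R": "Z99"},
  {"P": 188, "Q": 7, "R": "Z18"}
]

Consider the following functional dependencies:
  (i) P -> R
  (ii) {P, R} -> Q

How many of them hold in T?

(i) P -> R: P=189: 4 rows → R takes values {Z99, Z18, Z48} — violation; P=182: 4 rows → R takes values {Z18, Z99} — violation — fails.
(ii) {P, R} -> Q: every LHS value maps to a single RHS value — holds.
1 of the 2 dependencies holds.

1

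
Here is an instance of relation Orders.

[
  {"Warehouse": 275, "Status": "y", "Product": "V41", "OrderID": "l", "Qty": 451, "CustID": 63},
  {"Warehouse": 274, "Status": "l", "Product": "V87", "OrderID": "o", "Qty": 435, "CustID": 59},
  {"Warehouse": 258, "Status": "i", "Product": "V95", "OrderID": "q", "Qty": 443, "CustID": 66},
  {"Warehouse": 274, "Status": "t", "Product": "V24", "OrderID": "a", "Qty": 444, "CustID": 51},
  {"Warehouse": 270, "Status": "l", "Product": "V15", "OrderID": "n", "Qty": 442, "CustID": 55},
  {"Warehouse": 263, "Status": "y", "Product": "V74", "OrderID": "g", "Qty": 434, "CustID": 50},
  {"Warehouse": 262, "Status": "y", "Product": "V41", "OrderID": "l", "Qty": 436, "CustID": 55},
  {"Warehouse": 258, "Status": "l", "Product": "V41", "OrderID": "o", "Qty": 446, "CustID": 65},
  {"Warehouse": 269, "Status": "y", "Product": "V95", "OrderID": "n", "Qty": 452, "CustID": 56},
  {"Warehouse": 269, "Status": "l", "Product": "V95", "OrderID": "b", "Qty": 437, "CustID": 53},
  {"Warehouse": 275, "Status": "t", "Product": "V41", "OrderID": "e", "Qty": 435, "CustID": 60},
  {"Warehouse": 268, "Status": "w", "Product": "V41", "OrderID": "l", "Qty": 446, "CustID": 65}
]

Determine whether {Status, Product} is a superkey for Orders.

Two distinct rows share (Status=y, Product=V41), so {Status, Product} does not determine every attribute — not a superkey.

No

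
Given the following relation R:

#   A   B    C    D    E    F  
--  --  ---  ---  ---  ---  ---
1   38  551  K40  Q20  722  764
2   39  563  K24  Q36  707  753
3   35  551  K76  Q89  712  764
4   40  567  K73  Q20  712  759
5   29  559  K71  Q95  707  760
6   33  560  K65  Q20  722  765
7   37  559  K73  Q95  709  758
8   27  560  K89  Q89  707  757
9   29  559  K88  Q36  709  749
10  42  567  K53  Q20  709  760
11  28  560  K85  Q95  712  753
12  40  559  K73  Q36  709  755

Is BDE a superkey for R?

Rows 9 and 12 have the same BDE value (B=559, D=Q36, E=709) but are distinct tuples, so BDE does not determine every attribute — not a superkey.

No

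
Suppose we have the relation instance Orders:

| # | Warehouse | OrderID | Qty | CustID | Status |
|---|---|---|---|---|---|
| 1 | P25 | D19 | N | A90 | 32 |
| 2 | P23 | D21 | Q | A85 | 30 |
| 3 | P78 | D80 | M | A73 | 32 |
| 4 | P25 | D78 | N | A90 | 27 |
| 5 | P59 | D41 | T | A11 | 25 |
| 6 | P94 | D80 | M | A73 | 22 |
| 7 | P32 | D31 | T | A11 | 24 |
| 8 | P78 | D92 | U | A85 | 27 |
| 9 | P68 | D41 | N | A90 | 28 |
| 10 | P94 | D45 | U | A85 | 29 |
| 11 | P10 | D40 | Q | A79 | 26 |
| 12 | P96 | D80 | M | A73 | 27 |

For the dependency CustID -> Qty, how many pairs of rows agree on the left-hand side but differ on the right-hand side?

2

CustID=A90: all 3 rows agree on Qty — 0 pairs.
CustID=A85: violating pairs (2,8), (2,10) — 2 pairs.
CustID=A73: all 3 rows agree on Qty — 0 pairs.
CustID=A11: all 2 rows agree on Qty — 0 pairs.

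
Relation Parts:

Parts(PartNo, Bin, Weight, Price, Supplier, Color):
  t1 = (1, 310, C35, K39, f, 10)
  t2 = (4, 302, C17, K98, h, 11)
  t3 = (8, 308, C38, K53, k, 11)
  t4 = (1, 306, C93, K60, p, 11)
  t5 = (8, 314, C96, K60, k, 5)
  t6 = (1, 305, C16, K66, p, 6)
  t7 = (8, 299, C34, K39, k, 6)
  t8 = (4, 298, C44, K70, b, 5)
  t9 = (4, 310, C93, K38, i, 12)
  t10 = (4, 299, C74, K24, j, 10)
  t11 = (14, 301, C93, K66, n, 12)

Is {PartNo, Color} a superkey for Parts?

All 11 rows have distinct {PartNo, Color} values, so {PartNo, Color} → (all attributes) holds and {PartNo, Color} is a superkey.

Yes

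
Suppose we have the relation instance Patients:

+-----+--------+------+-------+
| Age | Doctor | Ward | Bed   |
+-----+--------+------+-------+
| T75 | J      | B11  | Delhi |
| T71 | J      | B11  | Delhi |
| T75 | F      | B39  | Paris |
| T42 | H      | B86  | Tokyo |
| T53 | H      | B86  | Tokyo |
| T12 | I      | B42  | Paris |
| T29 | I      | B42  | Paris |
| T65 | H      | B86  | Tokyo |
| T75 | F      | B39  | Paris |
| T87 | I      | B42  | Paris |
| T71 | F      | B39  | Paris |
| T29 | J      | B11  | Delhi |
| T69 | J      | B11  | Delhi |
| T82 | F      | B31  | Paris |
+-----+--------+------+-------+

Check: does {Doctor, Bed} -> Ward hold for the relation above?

(Doctor=J, Bed=Delhi): 4 rows → Ward = B11, B11, B11, B11 ✓
(Doctor=F, Bed=Paris): 4 rows → Ward takes values {B39, B31} — violation
(Doctor=H, Bed=Tokyo): 3 rows → Ward = B86, B86, B86 ✓
(Doctor=I, Bed=Paris): 3 rows → Ward = B42, B42, B42 ✓
Two rows agree on {Doctor, Bed} but differ on Ward, so {Doctor, Bed} -> Ward does not hold.

No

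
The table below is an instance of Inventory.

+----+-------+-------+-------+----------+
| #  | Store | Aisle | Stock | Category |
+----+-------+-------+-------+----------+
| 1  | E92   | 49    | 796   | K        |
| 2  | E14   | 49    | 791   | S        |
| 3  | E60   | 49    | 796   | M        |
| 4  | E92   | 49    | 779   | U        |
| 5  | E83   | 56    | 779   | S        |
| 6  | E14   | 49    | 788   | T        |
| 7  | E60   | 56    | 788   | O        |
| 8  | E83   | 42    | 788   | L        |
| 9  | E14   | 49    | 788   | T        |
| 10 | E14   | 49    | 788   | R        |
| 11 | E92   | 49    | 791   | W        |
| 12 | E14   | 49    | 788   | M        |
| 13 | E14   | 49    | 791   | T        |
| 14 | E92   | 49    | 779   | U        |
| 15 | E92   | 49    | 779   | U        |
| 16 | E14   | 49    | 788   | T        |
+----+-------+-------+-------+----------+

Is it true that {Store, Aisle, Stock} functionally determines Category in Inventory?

(Store=E92, Aisle=49, Stock=796): row 1 → Category = K ✓
(Store=E14, Aisle=49, Stock=791): rows 2, 13 → Category takes values {S, T} — violation
(Store=E60, Aisle=49, Stock=796): row 3 → Category = M ✓
(Store=E92, Aisle=49, Stock=779): rows 4, 14, 15 → Category = U, U, U ✓
(Store=E83, Aisle=56, Stock=779): row 5 → Category = S ✓
(Store=E14, Aisle=49, Stock=788): rows 6, 9, 10, 12, 16 → Category takes values {T, R, M} — violation
(Store=E60, Aisle=56, Stock=788): row 7 → Category = O ✓
(Store=E83, Aisle=42, Stock=788): row 8 → Category = L ✓
(Store=E92, Aisle=49, Stock=791): row 11 → Category = W ✓
Two rows agree on {Store, Aisle, Stock} but differ on Category, so {Store, Aisle, Stock} -> Category does not hold.

No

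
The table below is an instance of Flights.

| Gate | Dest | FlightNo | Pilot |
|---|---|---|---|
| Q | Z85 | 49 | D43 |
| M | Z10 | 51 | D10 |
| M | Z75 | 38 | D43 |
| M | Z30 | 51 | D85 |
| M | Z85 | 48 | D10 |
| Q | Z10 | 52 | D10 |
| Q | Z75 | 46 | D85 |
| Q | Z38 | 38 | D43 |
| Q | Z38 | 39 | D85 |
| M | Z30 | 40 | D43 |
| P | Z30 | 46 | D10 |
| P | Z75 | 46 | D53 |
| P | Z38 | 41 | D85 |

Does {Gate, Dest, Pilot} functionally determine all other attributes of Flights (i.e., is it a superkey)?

Yes

All 13 rows have distinct {Gate, Dest, Pilot} values, so {Gate, Dest, Pilot} → (all attributes) holds and {Gate, Dest, Pilot} is a superkey.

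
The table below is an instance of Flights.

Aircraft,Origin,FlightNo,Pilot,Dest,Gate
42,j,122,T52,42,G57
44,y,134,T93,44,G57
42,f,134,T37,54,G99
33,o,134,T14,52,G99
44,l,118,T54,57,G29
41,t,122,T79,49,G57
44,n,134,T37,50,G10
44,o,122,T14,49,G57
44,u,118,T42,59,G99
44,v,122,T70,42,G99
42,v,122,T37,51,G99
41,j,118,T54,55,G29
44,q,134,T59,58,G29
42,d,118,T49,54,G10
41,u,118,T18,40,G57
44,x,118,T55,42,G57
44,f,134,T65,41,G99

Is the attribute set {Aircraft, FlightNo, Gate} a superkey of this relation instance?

All 17 rows have distinct {Aircraft, FlightNo, Gate} values, so {Aircraft, FlightNo, Gate} → (all attributes) holds and {Aircraft, FlightNo, Gate} is a superkey.

Yes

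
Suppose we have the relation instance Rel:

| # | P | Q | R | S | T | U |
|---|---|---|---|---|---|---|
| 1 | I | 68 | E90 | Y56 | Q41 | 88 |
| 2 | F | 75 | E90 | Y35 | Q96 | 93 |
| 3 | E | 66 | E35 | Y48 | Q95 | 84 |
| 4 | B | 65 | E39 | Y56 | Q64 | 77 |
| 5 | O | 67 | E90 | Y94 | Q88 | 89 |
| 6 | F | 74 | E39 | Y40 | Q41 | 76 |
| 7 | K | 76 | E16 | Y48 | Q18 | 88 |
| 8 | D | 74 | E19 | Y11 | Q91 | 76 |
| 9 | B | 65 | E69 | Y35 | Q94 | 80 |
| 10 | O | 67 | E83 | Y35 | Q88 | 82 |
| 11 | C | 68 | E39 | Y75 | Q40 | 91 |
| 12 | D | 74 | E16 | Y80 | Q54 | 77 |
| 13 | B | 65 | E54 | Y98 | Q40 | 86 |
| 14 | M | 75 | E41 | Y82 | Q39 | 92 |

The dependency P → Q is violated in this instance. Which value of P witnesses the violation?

F

P=I: row 1 → Q = 68 ✓
P=F: rows 2, 6 → Q takes values {75, 74} — violation
P=E: row 3 → Q = 66 ✓
P=B: rows 4, 9, 13 → Q = 65, 65, 65 ✓
P=O: rows 5, 10 → Q = 67, 67 ✓
P=K: row 7 → Q = 76 ✓
P=D: rows 8, 12 → Q = 74, 74 ✓
P=C: row 11 → Q = 68 ✓
P=M: row 14 → Q = 75 ✓
The only P value with inconsistent Q is P=F.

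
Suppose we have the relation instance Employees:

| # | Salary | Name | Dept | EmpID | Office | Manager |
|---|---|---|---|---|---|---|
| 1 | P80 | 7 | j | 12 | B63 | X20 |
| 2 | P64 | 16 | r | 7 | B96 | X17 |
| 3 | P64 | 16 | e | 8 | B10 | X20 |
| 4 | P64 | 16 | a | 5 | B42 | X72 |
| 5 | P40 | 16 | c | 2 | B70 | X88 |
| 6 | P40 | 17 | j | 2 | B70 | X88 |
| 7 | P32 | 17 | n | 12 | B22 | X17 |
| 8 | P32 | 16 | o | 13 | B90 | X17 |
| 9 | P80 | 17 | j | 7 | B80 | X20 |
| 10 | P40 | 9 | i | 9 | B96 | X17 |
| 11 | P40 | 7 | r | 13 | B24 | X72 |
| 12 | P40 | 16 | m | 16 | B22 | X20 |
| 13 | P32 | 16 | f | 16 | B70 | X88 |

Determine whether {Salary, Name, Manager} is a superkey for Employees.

All 13 rows have distinct {Salary, Name, Manager} values, so {Salary, Name, Manager} → (all attributes) holds and {Salary, Name, Manager} is a superkey.

Yes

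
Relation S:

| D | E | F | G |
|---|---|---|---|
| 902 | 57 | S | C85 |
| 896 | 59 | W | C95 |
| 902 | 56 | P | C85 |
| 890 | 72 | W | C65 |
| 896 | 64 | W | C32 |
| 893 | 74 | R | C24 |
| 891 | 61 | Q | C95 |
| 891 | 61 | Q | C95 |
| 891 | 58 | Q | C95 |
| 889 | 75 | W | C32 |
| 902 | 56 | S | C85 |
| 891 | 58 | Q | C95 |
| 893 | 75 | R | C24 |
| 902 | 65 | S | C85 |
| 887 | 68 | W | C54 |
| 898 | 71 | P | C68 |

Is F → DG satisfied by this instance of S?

No

F=S: 3 rows → {D,G} = (902, C85), (902, C85), (902, C85) ✓
F=W: 5 rows → {D,G} takes values {(896, C95), (890, C65), (896, C32), (889, C32), (887, C54)} — violation
F=P: 2 rows → {D,G} takes values {(902, C85), (898, C68)} — violation
F=R: 2 rows → {D,G} = (893, C24), (893, C24) ✓
F=Q: 4 rows → {D,G} = (891, C95), (891, C95), (891, C95), (891, C95) ✓
Two rows agree on F but differ on DG, so F → DG does not hold.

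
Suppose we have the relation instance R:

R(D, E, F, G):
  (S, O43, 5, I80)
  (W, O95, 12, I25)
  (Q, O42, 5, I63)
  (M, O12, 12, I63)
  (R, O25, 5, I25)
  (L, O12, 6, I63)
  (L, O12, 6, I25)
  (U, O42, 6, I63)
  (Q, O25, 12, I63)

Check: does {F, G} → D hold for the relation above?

(F=5, G=I80): 1 row → D = S ✓
(F=12, G=I25): 1 row → D = W ✓
(F=5, G=I63): 1 row → D = Q ✓
(F=12, G=I63): 2 rows → D takes values {M, Q} — violation
(F=5, G=I25): 1 row → D = R ✓
(F=6, G=I63): 2 rows → D takes values {L, U} — violation
(F=6, G=I25): 1 row → D = L ✓
Two rows agree on {F, G} but differ on D, so {F, G} → D does not hold.

No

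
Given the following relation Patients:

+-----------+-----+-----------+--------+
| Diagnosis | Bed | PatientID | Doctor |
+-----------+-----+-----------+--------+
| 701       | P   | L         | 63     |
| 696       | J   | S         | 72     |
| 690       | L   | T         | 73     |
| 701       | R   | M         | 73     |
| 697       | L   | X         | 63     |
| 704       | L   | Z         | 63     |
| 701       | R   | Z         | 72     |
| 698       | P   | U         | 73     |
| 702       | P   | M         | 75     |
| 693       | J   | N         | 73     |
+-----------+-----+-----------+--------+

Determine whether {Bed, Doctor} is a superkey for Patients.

Two distinct rows share (Bed=L, Doctor=63), so {Bed, Doctor} does not determine every attribute — not a superkey.

No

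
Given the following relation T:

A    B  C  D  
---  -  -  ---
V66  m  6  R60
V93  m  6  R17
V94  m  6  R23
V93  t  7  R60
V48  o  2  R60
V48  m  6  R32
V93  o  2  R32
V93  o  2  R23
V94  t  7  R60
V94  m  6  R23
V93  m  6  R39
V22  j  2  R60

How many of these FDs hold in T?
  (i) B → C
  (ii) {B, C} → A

1

(i) B → C: every LHS value maps to a single RHS value — holds.
(ii) {B, C} → A: (B=m, C=6): 6 rows → A takes values {V66, V93, V94, V48} — violation; (B=t, C=7): 2 rows → A takes values {V93, V94} — violation; (B=o, C=2): 3 rows → A takes values {V48, V93} — violation — fails.
1 of the 2 dependencies holds.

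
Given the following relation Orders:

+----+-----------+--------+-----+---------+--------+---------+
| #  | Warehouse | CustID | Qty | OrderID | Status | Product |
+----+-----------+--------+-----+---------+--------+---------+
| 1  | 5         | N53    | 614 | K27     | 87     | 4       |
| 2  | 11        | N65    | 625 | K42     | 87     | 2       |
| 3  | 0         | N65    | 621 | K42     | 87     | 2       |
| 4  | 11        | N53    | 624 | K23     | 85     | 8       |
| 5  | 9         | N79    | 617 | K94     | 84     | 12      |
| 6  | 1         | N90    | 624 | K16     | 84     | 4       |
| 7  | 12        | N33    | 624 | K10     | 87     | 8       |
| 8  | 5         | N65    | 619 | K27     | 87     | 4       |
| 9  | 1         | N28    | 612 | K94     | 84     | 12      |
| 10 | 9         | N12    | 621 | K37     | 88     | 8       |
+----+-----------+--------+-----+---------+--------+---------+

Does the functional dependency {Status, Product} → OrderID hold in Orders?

Yes

(Status=87, Product=4): rows 1, 8 → OrderID = K27, K27 ✓
(Status=87, Product=2): rows 2, 3 → OrderID = K42, K42 ✓
(Status=85, Product=8): row 4 → OrderID = K23 ✓
(Status=84, Product=12): rows 5, 9 → OrderID = K94, K94 ✓
(Status=84, Product=4): row 6 → OrderID = K16 ✓
(Status=87, Product=8): row 7 → OrderID = K10 ✓
(Status=88, Product=8): row 10 → OrderID = K37 ✓
Every {Status, Product} value is associated with a single OrderID value, so {Status, Product} → OrderID holds.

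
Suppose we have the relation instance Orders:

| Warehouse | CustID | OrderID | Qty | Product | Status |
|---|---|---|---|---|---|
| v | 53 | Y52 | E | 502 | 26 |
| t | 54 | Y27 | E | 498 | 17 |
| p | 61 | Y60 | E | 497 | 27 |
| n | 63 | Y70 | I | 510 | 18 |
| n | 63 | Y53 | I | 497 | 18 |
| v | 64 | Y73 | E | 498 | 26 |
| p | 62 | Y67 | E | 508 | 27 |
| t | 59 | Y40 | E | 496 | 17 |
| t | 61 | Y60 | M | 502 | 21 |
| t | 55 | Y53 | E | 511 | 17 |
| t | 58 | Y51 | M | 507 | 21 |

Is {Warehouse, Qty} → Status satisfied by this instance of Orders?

(Warehouse=v, Qty=E): 2 rows → Status = 26, 26 ✓
(Warehouse=t, Qty=E): 3 rows → Status = 17, 17, 17 ✓
(Warehouse=p, Qty=E): 2 rows → Status = 27, 27 ✓
(Warehouse=n, Qty=I): 2 rows → Status = 18, 18 ✓
(Warehouse=t, Qty=M): 2 rows → Status = 21, 21 ✓
Every {Warehouse, Qty} value is associated with a single Status value, so {Warehouse, Qty} → Status holds.

Yes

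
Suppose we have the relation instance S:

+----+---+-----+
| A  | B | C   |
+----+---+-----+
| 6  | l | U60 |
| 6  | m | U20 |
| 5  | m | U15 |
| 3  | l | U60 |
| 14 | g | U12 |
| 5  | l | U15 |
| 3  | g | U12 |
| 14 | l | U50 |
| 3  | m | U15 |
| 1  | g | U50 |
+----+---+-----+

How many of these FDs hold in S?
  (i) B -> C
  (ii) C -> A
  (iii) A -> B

(i) B -> C: B=l: 4 rows → C takes values {U60, U15, U50} — violation; B=m: 3 rows → C takes values {U20, U15} — violation; B=g: 3 rows → C takes values {U12, U50} — violation — fails.
(ii) C -> A: C=U60: 2 rows → A takes values {6, 3} — violation; C=U15: 3 rows → A takes values {5, 3} — violation; C=U12: 2 rows → A takes values {14, 3} — violation; C=U50: 2 rows → A takes values {14, 1} — violation — fails.
(iii) A -> B: A=6: 2 rows → B takes values {l, m} — violation; A=5: 2 rows → B takes values {m, l} — violation; A=3: 3 rows → B takes values {l, g, m} — violation; A=14: 2 rows → B takes values {g, l} — violation — fails.
None of the 3 dependencies hold.

0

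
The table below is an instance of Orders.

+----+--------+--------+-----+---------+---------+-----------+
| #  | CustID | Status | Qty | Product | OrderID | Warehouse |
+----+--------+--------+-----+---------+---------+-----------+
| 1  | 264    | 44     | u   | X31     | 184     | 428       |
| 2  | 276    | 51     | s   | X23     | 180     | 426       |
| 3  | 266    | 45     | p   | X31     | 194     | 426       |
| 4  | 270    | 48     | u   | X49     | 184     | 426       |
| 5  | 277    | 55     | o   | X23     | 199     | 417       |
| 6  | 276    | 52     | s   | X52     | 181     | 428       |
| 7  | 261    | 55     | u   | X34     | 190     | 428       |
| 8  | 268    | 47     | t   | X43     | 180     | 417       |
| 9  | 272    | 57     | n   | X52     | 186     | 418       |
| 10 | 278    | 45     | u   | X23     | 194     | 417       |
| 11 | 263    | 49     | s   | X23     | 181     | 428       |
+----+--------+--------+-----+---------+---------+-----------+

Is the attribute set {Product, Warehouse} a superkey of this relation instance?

Rows 5 and 10 have the same {Product, Warehouse} value (Product=X23, Warehouse=417) but are distinct tuples, so {Product, Warehouse} does not determine every attribute — not a superkey.

No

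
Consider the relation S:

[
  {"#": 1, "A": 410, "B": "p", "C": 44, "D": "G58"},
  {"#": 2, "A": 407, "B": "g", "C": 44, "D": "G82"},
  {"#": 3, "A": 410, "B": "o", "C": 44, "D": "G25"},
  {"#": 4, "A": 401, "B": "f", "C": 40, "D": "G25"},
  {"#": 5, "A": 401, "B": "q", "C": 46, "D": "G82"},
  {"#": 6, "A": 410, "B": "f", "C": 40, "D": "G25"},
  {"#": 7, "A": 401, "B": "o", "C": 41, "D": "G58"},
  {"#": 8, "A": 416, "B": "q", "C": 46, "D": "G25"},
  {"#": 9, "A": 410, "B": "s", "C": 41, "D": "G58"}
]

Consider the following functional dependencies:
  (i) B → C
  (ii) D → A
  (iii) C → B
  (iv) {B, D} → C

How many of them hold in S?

1

(i) B → C: B=o: rows 3, 7 → C takes values {44, 41} — violation — fails.
(ii) D → A: D=G58: rows 1, 7, 9 → A takes values {410, 401} — violation; D=G82: rows 2, 5 → A takes values {407, 401} — violation; D=G25: rows 3, 4, 6, 8 → A takes values {410, 401, 416} — violation — fails.
(iii) C → B: C=44: rows 1, 2, 3 → B takes values {p, g, o} — violation; C=41: rows 7, 9 → B takes values {o, s} — violation — fails.
(iv) {B, D} → C: every LHS value maps to a single RHS value — holds.
1 of the 4 dependencies holds.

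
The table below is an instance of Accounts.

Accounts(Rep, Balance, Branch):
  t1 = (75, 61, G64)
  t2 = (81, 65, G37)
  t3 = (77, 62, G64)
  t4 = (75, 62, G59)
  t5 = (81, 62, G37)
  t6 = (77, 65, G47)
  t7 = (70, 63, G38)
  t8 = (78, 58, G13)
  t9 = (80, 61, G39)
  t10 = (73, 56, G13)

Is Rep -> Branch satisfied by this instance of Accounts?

Rep=75: rows 1, 4 → Branch takes values {G64, G59} — violation
Rep=81: rows 2, 5 → Branch = G37, G37 ✓
Rep=77: rows 3, 6 → Branch takes values {G64, G47} — violation
Rep=70: row 7 → Branch = G38 ✓
Rep=78: row 8 → Branch = G13 ✓
Rep=80: row 9 → Branch = G39 ✓
Rep=73: row 10 → Branch = G13 ✓
Two rows agree on Rep but differ on Branch, so Rep -> Branch does not hold.

No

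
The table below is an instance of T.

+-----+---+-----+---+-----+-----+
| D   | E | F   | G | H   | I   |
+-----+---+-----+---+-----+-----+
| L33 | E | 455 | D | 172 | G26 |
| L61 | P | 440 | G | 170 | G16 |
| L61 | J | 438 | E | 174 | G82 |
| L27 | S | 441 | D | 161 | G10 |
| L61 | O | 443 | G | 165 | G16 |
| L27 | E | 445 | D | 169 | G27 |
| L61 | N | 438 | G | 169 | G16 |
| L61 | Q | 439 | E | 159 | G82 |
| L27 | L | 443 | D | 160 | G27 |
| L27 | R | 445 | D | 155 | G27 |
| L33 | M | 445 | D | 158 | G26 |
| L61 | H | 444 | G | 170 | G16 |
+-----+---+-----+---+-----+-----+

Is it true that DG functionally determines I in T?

(D=L33, G=D): 2 rows → I = G26, G26 ✓
(D=L61, G=G): 4 rows → I = G16, G16, G16, G16 ✓
(D=L61, G=E): 2 rows → I = G82, G82 ✓
(D=L27, G=D): 4 rows → I takes values {G10, G27} — violation
Two rows agree on DG but differ on I, so DG -> I does not hold.

No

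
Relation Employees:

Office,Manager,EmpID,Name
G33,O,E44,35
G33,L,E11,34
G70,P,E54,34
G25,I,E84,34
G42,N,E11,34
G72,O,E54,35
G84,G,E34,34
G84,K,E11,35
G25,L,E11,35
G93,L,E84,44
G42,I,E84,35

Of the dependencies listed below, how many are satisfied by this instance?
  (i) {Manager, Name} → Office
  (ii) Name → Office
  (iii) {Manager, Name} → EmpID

0

(i) {Manager, Name} → Office: (Manager=O, Name=35): 2 rows → Office takes values {G33, G72} — violation — fails.
(ii) Name → Office: Name=35: 5 rows → Office takes values {G33, G72, G84, G25, G42} — violation; Name=34: 5 rows → Office takes values {G33, G70, G25, G42, G84} — violation — fails.
(iii) {Manager, Name} → EmpID: (Manager=O, Name=35): 2 rows → EmpID takes values {E44, E54} — violation — fails.
None of the 3 dependencies hold.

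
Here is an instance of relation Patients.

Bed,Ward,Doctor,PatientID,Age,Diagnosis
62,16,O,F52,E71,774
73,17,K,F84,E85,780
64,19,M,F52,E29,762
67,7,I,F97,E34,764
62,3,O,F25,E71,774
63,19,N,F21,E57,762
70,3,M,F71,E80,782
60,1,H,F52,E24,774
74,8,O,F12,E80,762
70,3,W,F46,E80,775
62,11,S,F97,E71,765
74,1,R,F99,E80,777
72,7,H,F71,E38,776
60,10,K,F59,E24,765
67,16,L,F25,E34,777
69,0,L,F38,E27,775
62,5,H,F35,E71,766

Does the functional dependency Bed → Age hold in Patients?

Bed=62: 4 rows → Age = E71, E71, E71, E71 ✓
Bed=73: 1 row → Age = E85 ✓
Bed=64: 1 row → Age = E29 ✓
Bed=67: 2 rows → Age = E34, E34 ✓
Bed=63: 1 row → Age = E57 ✓
Bed=70: 2 rows → Age = E80, E80 ✓
Bed=60: 2 rows → Age = E24, E24 ✓
Bed=74: 2 rows → Age = E80, E80 ✓
Bed=72: 1 row → Age = E38 ✓
Bed=69: 1 row → Age = E27 ✓
Every Bed value is associated with a single Age value, so Bed → Age holds.

Yes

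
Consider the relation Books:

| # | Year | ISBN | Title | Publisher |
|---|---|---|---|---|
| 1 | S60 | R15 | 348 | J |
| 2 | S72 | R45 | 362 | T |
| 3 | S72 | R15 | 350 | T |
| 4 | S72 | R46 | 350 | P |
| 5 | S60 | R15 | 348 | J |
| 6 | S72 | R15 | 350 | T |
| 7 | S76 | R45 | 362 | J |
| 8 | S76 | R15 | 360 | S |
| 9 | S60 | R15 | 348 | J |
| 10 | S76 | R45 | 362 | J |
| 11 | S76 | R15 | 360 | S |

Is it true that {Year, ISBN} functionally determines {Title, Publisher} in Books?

Yes

(Year=S60, ISBN=R15): rows 1, 5, 9 → {Title,Publisher} = (348, J), (348, J), (348, J) ✓
(Year=S72, ISBN=R45): row 2 → {Title,Publisher} = (362, T) ✓
(Year=S72, ISBN=R15): rows 3, 6 → {Title,Publisher} = (350, T), (350, T) ✓
(Year=S72, ISBN=R46): row 4 → {Title,Publisher} = (350, P) ✓
(Year=S76, ISBN=R45): rows 7, 10 → {Title,Publisher} = (362, J), (362, J) ✓
(Year=S76, ISBN=R15): rows 8, 11 → {Title,Publisher} = (360, S), (360, S) ✓
Every {Year, ISBN} value is associated with a single {Title, Publisher} value, so {Year, ISBN} → {Title, Publisher} holds.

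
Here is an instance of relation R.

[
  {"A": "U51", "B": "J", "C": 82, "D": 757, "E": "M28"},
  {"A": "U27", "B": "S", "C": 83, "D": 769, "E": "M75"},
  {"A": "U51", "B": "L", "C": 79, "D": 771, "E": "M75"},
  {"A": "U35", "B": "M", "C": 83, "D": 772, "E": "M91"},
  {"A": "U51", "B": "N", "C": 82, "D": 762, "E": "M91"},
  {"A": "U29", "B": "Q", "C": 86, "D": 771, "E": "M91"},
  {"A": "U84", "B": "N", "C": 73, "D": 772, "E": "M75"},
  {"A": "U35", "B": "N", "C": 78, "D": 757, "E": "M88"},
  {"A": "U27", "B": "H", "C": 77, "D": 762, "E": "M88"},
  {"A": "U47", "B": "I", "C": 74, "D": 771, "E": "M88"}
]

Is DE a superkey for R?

Yes

All 10 rows have distinct DE values, so DE → (all attributes) holds and DE is a superkey.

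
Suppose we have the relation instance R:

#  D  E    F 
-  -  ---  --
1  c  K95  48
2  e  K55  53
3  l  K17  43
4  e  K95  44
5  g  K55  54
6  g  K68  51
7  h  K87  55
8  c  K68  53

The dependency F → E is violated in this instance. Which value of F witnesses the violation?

53

F=48: row 1 → E = K95 ✓
F=53: rows 2, 8 → E takes values {K55, K68} — violation
F=43: row 3 → E = K17 ✓
F=44: row 4 → E = K95 ✓
F=54: row 5 → E = K55 ✓
F=51: row 6 → E = K68 ✓
F=55: row 7 → E = K87 ✓
The only F value with inconsistent E is F=53.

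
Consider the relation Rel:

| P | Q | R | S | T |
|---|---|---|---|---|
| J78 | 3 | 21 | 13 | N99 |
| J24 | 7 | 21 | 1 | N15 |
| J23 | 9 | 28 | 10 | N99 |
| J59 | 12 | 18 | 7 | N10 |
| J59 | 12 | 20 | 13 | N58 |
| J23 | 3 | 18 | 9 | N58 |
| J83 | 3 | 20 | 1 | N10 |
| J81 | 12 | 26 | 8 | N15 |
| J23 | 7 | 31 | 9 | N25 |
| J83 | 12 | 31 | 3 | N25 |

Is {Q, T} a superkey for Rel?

Yes

All 10 rows have distinct {Q, T} values, so {Q, T} → (all attributes) holds and {Q, T} is a superkey.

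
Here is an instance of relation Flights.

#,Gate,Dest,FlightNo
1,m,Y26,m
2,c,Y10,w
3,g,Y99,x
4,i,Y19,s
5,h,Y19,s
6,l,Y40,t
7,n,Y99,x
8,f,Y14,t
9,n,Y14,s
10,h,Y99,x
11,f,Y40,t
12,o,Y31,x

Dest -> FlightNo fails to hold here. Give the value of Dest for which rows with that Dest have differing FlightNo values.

Y14

Dest=Y26: row 1 → FlightNo = m ✓
Dest=Y10: row 2 → FlightNo = w ✓
Dest=Y99: rows 3, 7, 10 → FlightNo = x, x, x ✓
Dest=Y19: rows 4, 5 → FlightNo = s, s ✓
Dest=Y40: rows 6, 11 → FlightNo = t, t ✓
Dest=Y14: rows 8, 9 → FlightNo takes values {t, s} — violation
Dest=Y31: row 12 → FlightNo = x ✓
The only Dest value with inconsistent FlightNo is Dest=Y14.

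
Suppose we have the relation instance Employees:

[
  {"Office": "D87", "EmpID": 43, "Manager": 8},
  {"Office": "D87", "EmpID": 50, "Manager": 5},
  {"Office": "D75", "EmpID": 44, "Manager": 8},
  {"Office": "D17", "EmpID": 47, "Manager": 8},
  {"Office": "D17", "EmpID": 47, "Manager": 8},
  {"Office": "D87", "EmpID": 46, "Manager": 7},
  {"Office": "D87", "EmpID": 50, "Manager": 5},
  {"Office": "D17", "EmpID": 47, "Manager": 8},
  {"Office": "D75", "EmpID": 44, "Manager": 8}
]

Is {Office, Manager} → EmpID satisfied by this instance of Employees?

(Office=D87, Manager=8): 1 row → EmpID = 43 ✓
(Office=D87, Manager=5): 2 rows → EmpID = 50, 50 ✓
(Office=D75, Manager=8): 2 rows → EmpID = 44, 44 ✓
(Office=D17, Manager=8): 3 rows → EmpID = 47, 47, 47 ✓
(Office=D87, Manager=7): 1 row → EmpID = 46 ✓
Every {Office, Manager} value is associated with a single EmpID value, so {Office, Manager} → EmpID holds.

Yes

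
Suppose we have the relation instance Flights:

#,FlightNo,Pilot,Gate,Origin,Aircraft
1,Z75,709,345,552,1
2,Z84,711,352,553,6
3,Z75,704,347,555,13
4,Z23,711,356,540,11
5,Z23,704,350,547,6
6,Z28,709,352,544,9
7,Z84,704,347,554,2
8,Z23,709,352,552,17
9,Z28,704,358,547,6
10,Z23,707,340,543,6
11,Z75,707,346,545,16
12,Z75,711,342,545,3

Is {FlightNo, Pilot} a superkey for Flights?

Yes

All 12 rows have distinct {FlightNo, Pilot} values, so {FlightNo, Pilot} → (all attributes) holds and {FlightNo, Pilot} is a superkey.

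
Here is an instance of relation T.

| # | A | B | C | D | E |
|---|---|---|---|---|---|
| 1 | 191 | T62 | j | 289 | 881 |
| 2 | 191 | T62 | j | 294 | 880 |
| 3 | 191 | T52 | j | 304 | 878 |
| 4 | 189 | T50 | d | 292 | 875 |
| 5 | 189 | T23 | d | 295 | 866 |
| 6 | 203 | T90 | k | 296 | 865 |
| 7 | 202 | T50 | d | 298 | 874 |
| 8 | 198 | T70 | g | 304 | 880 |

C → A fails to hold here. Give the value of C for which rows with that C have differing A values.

C=j: rows 1, 2, 3 → A = 191, 191, 191 ✓
C=d: rows 4, 5, 7 → A takes values {189, 202} — violation
C=k: row 6 → A = 203 ✓
C=g: row 8 → A = 198 ✓
The only C value with inconsistent A is C=d.

d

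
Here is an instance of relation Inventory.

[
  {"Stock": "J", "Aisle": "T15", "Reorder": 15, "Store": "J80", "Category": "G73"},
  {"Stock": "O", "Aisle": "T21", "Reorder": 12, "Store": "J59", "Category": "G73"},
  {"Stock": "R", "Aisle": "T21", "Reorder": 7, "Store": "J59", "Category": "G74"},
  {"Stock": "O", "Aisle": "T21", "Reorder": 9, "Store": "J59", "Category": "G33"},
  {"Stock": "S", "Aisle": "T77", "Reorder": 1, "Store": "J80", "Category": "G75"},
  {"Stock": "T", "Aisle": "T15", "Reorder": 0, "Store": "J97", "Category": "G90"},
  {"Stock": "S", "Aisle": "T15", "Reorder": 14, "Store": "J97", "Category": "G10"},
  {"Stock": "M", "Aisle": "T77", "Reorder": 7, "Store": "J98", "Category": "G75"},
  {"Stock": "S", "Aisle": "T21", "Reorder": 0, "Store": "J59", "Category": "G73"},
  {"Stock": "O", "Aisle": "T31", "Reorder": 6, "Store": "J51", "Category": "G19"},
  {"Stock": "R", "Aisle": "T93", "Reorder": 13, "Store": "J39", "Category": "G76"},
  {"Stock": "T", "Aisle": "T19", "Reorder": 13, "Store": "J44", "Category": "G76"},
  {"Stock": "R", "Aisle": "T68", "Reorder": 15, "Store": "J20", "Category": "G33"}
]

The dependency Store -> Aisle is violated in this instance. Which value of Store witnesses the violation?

Store=J80: 2 rows → Aisle takes values {T15, T77} — violation
Store=J59: 4 rows → Aisle = T21, T21, T21, T21 ✓
Store=J97: 2 rows → Aisle = T15, T15 ✓
Store=J98: 1 row → Aisle = T77 ✓
Store=J51: 1 row → Aisle = T31 ✓
Store=J39: 1 row → Aisle = T93 ✓
Store=J44: 1 row → Aisle = T19 ✓
Store=J20: 1 row → Aisle = T68 ✓
The only Store value with inconsistent Aisle is Store=J80.

J80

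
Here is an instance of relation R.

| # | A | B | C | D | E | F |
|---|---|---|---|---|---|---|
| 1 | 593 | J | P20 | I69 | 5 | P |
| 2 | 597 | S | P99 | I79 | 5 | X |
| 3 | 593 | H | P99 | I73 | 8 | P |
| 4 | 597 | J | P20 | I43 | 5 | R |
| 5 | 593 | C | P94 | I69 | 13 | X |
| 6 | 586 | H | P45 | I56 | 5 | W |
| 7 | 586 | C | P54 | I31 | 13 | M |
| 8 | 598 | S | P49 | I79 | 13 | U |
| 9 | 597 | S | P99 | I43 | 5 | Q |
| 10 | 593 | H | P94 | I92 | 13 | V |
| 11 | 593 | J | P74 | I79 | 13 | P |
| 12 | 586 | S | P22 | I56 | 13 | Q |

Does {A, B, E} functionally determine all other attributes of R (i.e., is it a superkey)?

No

Rows 2 and 9 have the same {A, B, E} value (A=597, B=S, E=5) but are distinct tuples, so {A, B, E} does not determine every attribute — not a superkey.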